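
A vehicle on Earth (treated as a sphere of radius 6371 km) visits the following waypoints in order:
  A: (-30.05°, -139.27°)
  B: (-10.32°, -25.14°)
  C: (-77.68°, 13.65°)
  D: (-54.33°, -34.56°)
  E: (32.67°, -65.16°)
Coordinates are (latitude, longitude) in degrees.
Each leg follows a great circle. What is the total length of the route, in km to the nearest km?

32788 km

Leg A→B: central angle 1.8322 rad, distance 11672.9 km.
Leg B→C: central angle 1.2253 rad, distance 7806.5 km.
Leg C→D: central angle 0.5021 rad, distance 3198.6 km.
Leg D→E: central angle 1.5868 rad, distance 10109.6 km.
Total: 11672.9 + 7806.5 + 3198.6 + 10109.6 ≈ 32788 km.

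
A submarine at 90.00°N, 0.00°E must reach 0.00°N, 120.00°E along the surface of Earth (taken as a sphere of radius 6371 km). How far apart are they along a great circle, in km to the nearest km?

With latitudes φ₁ = 90.000°, φ₂ = 0.000° and longitude difference Δλ = 120.000°:
cos c = sin φ₁ sin φ₂ + cos φ₁ cos φ₂ cos Δλ = (1.0000)(0.0000) + (0.0000)(1.0000)(-0.5000) = 0.00000,
so c = arccos(0.00000) = 1.57080 rad.
Distance = R·c = 6371 × 1.5708 ≈ 10008 km.

10008 km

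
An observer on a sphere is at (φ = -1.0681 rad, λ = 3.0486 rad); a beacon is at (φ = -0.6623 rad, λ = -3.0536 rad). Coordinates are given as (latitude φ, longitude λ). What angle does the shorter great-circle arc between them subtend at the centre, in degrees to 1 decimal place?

In radians: φ₁ = -1.0681, φ₂ = -0.6623, Δλ = 10.370° = 0.1810 rad.
cos c = sin φ₁ sin φ₂ + cos φ₁ cos φ₂ cos Δλ = (-0.8763)(-0.6149) + (0.4818)(0.7886)(0.9837) = 0.91258,
so c = arccos(0.91258) = 0.42124 rad.
So the angular separation is 24.1°.

24.1°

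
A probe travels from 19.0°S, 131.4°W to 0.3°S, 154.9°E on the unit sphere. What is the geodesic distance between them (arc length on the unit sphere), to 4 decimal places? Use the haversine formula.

1.3004

In radians: φ₁ = -0.3316, φ₂ = -0.0052, Δλ = -73.700° = -1.2863 rad.
Haversine: a = sin²(Δφ/2) + cos φ₁ cos φ₂ sin²(Δλ/2) = 0.0264 + (0.9455)(1.0000)(0.3597) = 0.36646.
Central angle c = 2·arcsin(√a) = 1.30044 rad.
On the unit sphere the arc length equals the central angle: 1.3004.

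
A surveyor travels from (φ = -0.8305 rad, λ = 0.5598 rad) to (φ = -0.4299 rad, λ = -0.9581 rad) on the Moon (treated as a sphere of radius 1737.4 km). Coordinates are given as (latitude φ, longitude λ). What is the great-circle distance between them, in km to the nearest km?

2126 km

With latitudes φ₁ = -47.584°, φ₂ = -24.631° and longitude difference Δλ = -86.969°:
cos c = sin φ₁ sin φ₂ + cos φ₁ cos φ₂ cos Δλ = (-0.7383)(-0.4168) + (0.6745)(0.9090)(0.0529) = 0.34011,
so c = arccos(0.34011) = 1.22376 rad.
Distance = R·c = 1737.4 × 1.2238 ≈ 2126 km.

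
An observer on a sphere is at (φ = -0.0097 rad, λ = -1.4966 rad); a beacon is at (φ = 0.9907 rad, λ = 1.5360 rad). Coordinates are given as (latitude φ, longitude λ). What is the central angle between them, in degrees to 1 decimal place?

123.6°

In radians: φ₁ = -0.0097, φ₂ = 0.9907, Δλ = 173.755° = 3.0326 rad.
cos c = sin φ₁ sin φ₂ + cos φ₁ cos φ₂ cos Δλ = (-0.0097)(0.8364) + (1.0000)(0.5481)(-0.9941) = -0.55294,
so c = arccos(-0.55294) = 2.15668 rad.
So the angular separation is 123.6°.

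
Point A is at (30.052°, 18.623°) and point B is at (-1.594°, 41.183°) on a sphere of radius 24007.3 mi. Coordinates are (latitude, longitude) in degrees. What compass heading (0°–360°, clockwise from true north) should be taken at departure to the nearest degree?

With φ₁ = 0.5245, φ₂ = -0.0278, Δλ = 0.3937 rad, the forward-azimuth formula gives
θ = atan2( sin Δλ cos φ₂ , cos φ₁ sin φ₂ − sin φ₁ cos φ₂ cos Δλ ) = atan2(0.3835, -0.4864) = 141.74°.
So the initial bearing is 142°.

142°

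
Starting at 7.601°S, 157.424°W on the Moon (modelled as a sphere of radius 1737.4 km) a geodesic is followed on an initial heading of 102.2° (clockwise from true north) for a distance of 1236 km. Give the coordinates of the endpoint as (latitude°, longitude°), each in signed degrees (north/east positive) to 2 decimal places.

-13.71°, -116.36°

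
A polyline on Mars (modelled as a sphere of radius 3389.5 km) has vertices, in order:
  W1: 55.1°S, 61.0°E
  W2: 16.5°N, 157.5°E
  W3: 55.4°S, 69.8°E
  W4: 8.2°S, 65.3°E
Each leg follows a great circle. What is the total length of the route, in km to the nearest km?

Leg W1→W2: central angle 1.8703 rad, distance 6339.4 km.
Leg W2→W3: central angle 1.7843 rad, distance 6048.1 km.
Leg W3→W4: central angle 0.8262 rad, distance 2800.2 km.
Total: 6339.4 + 6048.1 + 2800.2 ≈ 15188 km.

15188 km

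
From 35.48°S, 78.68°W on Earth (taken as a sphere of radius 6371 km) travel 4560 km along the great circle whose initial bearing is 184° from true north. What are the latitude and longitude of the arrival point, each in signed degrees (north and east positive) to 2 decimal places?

-76.17°, -89.72°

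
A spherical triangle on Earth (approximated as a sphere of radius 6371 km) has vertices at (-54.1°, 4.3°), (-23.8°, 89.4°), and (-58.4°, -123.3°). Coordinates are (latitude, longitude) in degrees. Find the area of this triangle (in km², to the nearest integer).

Side lengths (central angles): a = 1.6306, b = 1.0443, c = 1.1889 rad; semiperimeter s = 1.9319.
By l'Huilier's theorem, tan(E/4) = √[tan(s/2) tan((s−a)/2) tan((s−b)/2) tan((s−c)/2)], giving spherical excess E = 0.7960 rad.
Area = E·R² = 0.7960 × (6371)² ≈ 32311045 km².

32311045 km²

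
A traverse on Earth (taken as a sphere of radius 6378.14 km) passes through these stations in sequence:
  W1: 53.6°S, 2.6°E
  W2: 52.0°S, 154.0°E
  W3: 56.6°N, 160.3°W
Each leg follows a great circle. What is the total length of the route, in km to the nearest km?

Leg W1→W2: central angle 1.2519 rad, distance 7984.9 km.
Leg W2→W3: central angle 2.0055 rad, distance 12791.6 km.
Total: 7984.9 + 12791.6 ≈ 20776 km.

20776 km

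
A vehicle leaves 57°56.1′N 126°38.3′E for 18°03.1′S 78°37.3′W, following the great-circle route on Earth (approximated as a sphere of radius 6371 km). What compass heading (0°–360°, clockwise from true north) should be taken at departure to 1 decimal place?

35.7°

With φ₁ = 1.0112, φ₂ = -0.3151, Δλ = 2.7007 rad, the forward-azimuth formula gives
θ = atan2( sin Δλ cos φ₂ , cos φ₁ sin φ₂ − sin φ₁ cos φ₂ cos Δλ ) = atan2(0.4057, 0.5642) = 35.72°.
So the initial bearing is 35.7°.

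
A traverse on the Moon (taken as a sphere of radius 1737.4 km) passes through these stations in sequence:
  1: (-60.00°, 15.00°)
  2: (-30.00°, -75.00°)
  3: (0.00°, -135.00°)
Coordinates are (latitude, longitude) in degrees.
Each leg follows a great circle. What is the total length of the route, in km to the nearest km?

Leg 1→2: central angle 1.1230 rad, distance 1951.0 km.
Leg 2→3: central angle 1.1230 rad, distance 1951.0 km.
Total: 1951.0 + 1951.0 ≈ 3902 km.

3902 km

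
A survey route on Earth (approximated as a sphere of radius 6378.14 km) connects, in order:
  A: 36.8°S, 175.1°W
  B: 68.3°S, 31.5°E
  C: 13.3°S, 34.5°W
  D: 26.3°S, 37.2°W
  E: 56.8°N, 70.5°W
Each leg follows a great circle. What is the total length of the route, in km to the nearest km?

27040 km

Leg A→B: central angle 1.2746 rad, distance 8129.9 km.
Leg B→C: central angle 1.2024 rad, distance 7669.2 km.
Leg C→D: central angle 0.2312 rad, distance 1474.4 km.
Leg D→E: central angle 1.5312 rad, distance 9766.5 km.
Total: 8129.9 + 7669.2 + 1474.4 + 9766.5 ≈ 27040 km.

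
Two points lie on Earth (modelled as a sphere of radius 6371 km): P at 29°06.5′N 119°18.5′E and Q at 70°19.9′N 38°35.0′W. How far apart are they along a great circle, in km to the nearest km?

With latitudes φ₁ = 29.108°, φ₂ = 70.332° and longitude difference Δλ = -157.892°:
cos c = sin φ₁ sin φ₂ + cos φ₁ cos φ₂ cos Δλ = (0.4865)(0.9417) + (0.8737)(0.3366)(-0.9265) = 0.18564,
so c = arccos(0.18564) = 1.38408 rad.
Distance = R·c = 6371 × 1.3841 ≈ 8818 km.

8818 km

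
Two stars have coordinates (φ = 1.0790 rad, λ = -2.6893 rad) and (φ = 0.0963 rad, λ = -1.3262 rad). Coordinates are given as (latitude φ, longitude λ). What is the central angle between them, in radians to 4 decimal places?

With latitudes φ₁ = 61.822°, φ₂ = 5.518° and longitude difference Δλ = 78.100°:
Haversine: a = sin²(Δφ/2) + cos φ₁ cos φ₂ sin²(Δλ/2) = 0.2226 + (0.4722)(0.9954)(0.3969) = 0.40916.
Central angle c = 2·arcsin(√a) = 1.38810 rad.
So the angular separation is 1.3881 rad.

1.3881 rad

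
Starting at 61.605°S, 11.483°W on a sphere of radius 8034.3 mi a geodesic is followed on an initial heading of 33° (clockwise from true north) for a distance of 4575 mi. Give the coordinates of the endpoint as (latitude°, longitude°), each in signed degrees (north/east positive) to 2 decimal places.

-31.73°, 8.71°

Angular distance δ = d/R = 4575/8034.3 = 0.56943 rad; initial bearing θ = 0.5760 rad.
sin φ₂ = sin φ₁ cos δ + cos φ₁ sin δ cos θ = (-0.8797)(0.8422) + (0.4755)(0.5392)(0.8387) = -0.5259, so φ₂ = -31.73°.
Δλ = atan2(sin θ sin δ cos φ₁, cos δ − sin φ₁ sin φ₂) = atan2(0.1396, 0.3796) = 20.196°.
λ₂ = -11.483° + 20.196° = 8.71°.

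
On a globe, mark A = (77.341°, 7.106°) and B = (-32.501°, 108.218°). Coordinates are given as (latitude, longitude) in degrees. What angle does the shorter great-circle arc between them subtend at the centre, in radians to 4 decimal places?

2.1650 rad

Let φ₁ = 1.3499 rad, φ₂ = -0.5672 rad, and Δλ = 1.7647 rad.
Haversine: a = sin²(Δφ/2) + cos φ₁ cos φ₂ sin²(Δλ/2) = 0.6697 + (0.2191)(0.8434)(0.5964) = 0.77994.
Central angle c = 2·arcsin(√a) = 2.16503 rad.
So the angular separation is 2.1650 rad.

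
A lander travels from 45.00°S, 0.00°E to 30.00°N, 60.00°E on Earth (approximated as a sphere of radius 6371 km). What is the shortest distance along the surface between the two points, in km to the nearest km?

In radians: φ₁ = -0.7854, φ₂ = 0.5236, Δλ = 60.000° = 1.0472 rad.
Haversine: a = sin²(Δφ/2) + cos φ₁ cos φ₂ sin²(Δλ/2) = 0.3706 + (0.7071)(0.8660)(0.2500) = 0.52368.
Central angle c = 2·arcsin(√a) = 1.61818 rad.
Distance = R·c = 6371 × 1.6182 ≈ 10309 km.

10309 km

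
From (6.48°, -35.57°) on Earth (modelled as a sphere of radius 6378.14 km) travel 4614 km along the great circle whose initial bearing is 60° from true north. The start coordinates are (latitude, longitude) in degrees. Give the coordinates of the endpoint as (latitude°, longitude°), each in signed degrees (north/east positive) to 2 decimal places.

Angular distance δ = d/R = 4614/6378.14 = 0.72341 rad; initial bearing θ = 1.0472 rad.
sin φ₂ = sin φ₁ cos δ + cos φ₁ sin δ cos θ = (0.1129)(0.7496) + (0.9936)(0.6619)(0.5000) = 0.4134, so φ₂ = 24.42°.
Δλ = atan2(sin θ sin δ cos φ₁, cos δ − sin φ₁ sin φ₂) = atan2(0.5696, 0.7029) = 39.020°.
λ₂ = -35.570° + 39.020° = 3.45°.

24.42°, 3.45°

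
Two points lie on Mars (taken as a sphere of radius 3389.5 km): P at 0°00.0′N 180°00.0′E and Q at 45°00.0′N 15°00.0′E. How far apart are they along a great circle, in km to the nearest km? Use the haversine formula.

7873 km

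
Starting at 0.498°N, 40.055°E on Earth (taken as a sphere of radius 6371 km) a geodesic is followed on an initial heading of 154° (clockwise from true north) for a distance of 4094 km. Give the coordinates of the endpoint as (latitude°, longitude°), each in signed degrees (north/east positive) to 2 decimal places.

Angular distance δ = d/R = 4094/6371 = 0.64260 rad; initial bearing θ = 2.6878 rad.
sin φ₂ = sin φ₁ cos δ + cos φ₁ sin δ cos θ = (0.0087)(0.8005) + (1.0000)(0.5993)(-0.8988) = -0.5316, so φ₂ = -32.12°.
Δλ = atan2(sin θ sin δ cos φ₁, cos δ − sin φ₁ sin φ₂) = atan2(0.2627, 0.8052) = 18.070°.
λ₂ = 40.055° + 18.070° = 58.12°.

-32.12°, 58.12°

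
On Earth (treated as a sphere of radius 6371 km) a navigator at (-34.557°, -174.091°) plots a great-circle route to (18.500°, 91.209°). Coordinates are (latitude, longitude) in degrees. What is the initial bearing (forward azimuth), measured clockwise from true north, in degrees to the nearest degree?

283°

With φ₁ = -0.6031, φ₂ = 0.3229, Δλ = -1.6528 rad, the forward-azimuth formula gives
θ = atan2( sin Δλ cos φ₂ , cos φ₁ sin φ₂ − sin φ₁ cos φ₂ cos Δλ ) = atan2(-0.9451, 0.2172) = -77.06°.
Adding 360° brings this into [0°, 360°): 283°.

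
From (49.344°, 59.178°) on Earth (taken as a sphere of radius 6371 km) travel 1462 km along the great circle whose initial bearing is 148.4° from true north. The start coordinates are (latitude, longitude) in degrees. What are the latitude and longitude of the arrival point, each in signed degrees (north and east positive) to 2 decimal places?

37.77°, 67.85°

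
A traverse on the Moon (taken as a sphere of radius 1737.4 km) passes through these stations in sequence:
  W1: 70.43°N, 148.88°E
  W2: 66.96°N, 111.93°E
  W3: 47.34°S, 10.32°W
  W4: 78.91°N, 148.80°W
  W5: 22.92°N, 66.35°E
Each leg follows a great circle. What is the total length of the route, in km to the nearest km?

Leg W1→W2: central angle 0.2379 rad, distance 413.3 km.
Leg W2→W3: central angle 2.5292 rad, distance 4394.2 km.
Leg W3→W4: central angle 2.5309 rad, distance 4397.2 km.
Leg W4→W5: central angle 1.3312 rad, distance 2312.8 km.
Total: 413.3 + 4394.2 + 4397.2 + 2312.8 ≈ 11517 km.

11517 km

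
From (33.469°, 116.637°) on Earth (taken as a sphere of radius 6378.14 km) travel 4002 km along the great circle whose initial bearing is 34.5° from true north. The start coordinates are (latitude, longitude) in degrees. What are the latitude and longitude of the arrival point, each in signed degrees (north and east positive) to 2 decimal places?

Angular distance δ = d/R = 4002/6378.14 = 0.62746 rad; initial bearing θ = 0.6021 rad.
sin φ₂ = sin φ₁ cos δ + cos φ₁ sin δ cos θ = (0.5515)(0.8095) + (0.8342)(0.5871)(0.8241) = 0.8500, so φ₂ = 58.22°.
Δλ = atan2(sin θ sin δ cos φ₁, cos δ − sin φ₁ sin φ₂) = atan2(0.2774, 0.3407) = 39.149°.
λ₂ = 116.637° + 39.149° = 155.79°.

58.22°, 155.79°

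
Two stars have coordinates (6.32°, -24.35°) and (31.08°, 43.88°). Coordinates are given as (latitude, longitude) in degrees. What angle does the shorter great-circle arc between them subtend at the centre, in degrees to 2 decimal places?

68.13°

With latitudes φ₁ = 6.320°, φ₂ = 31.080° and longitude difference Δλ = 68.230°:
cos c = sin φ₁ sin φ₂ + cos φ₁ cos φ₂ cos Δλ = (0.1101)(0.5162) + (0.9939)(0.8564)(0.3709) = 0.37254,
so c = arccos(0.37254) = 1.18905 rad.
So the angular separation is 68.13°.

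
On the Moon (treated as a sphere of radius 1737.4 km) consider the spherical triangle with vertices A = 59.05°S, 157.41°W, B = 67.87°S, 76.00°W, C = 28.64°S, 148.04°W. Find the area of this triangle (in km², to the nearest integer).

Side lengths (central angles): a = 0.9933, b = 0.5425, c = 0.6035 rad; semiperimeter s = 1.0696.
By l'Huilier's theorem, tan(E/4) = √[tan(s/2) tan((s−a)/2) tan((s−b)/2) tan((s−c)/2)], giving spherical excess E = 0.1522 rad.
Area = E·R² = 0.1522 × (1737.4)² ≈ 459481 km².

459481 km²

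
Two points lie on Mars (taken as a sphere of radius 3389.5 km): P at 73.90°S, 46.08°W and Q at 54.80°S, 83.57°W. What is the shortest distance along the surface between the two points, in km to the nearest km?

In radians: φ₁ = -1.2898, φ₂ = -0.9564, Δλ = -37.490° = -0.6543 rad.
cos c = sin φ₁ sin φ₂ + cos φ₁ cos φ₂ cos Δλ = (-0.9608)(-0.8171) + (0.2773)(0.5764)(0.7935) = 0.91193,
so c = arccos(0.91193) = 0.42283 rad.
Distance = R·c = 3389.5 × 0.4228 ≈ 1433 km.

1433 km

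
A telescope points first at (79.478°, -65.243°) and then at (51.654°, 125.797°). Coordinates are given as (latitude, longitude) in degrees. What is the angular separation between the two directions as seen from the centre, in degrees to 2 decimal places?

48.71°

Let φ₁ = 1.3872 rad, φ₂ = 0.9015 rad, and Δλ = -2.9489 rad.
cos c = sin φ₁ sin φ₂ + cos φ₁ cos φ₂ cos Δλ = (0.9832)(0.7843) + (0.1826)(0.6204)(-0.9815) = 0.65989,
so c = arccos(0.65989) = 0.85012 rad.
So the angular separation is 48.71°.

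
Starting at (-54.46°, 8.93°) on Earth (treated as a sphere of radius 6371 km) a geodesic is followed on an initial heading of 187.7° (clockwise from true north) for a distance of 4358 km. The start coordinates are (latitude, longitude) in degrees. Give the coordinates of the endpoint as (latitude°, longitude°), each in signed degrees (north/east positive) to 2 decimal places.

Angular distance δ = d/R = 4358/6371 = 0.68404 rad; initial bearing θ = 3.2760 rad.
sin φ₂ = sin φ₁ cos δ + cos φ₁ sin δ cos θ = (-0.8137)(0.7750) + (0.5813)(0.6319)(-0.9910) = -0.9947, so φ₂ = -84.07°.
Δλ = atan2(sin θ sin δ cos φ₁, cos δ − sin φ₁ sin φ₂) = atan2(-0.0492, -0.0343) = -124.901°.
λ₂ = 8.930° − 124.901° = -115.97°.

-84.07°, -115.97°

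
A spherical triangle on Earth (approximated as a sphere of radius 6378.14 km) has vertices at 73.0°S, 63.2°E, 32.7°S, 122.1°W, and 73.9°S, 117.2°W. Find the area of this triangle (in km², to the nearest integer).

1154289 km²

Side lengths (central angles): a = 0.7204, b = 0.5777, c = 1.2957 rad; semiperimeter s = 1.2969.
By l'Huilier's theorem, tan(E/4) = √[tan(s/2) tan((s−a)/2) tan((s−b)/2) tan((s−c)/2)], giving spherical excess E = 0.0284 rad.
Area = E·R² = 0.0284 × (6378.14)² ≈ 1154289 km².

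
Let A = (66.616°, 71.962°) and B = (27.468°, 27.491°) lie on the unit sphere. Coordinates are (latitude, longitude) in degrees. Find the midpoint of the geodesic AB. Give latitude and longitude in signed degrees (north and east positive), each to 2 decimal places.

The central angle between A and B is δ = 0.8303 rad.
With f = 0.5, the slerp weights are sin((1−f)δ)/sin δ = 0.5464 and sin(fδ)/sin δ = 0.5464.
Weighted sum of the unit vectors: (0.5464)·(0.1229,0.3774,0.9179) + (0.5464)·(0.7871,0.4096,0.4613) = (0.4972, 0.4300, 0.7536).
Converting back: φ = atan2(z, √(x²+y²)) = 48.90°, λ = atan2(y, x) = 40.85°.

48.90°, 40.85°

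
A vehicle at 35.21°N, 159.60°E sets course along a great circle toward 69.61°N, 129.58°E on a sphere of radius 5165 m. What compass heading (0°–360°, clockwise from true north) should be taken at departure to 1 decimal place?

343.6°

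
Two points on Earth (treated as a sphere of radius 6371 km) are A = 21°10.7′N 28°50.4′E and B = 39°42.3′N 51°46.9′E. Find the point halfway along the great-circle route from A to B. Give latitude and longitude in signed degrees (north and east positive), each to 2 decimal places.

30.94°, 39.20°

Central angle δ = 0.4703 rad. Interpolating on the sphere with fraction f = 0.5:
P = [sin((1−f)δ)·A + sin(fδ)·B] / sin δ = 0.5141·A + 0.5141·B in Cartesian coordinates,
giving P = (0.6647, 0.5420, 0.5142), i.e. latitude 30.94°, longitude 39.20°.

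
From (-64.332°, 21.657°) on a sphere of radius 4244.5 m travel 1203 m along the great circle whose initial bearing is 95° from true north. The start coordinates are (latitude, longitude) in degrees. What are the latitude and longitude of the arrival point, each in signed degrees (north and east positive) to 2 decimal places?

Angular distance δ = d/R = 1203/4244.5 = 0.28343 rad; initial bearing θ = 1.6581 rad.
sin φ₂ = sin φ₁ cos δ + cos φ₁ sin δ cos θ = (-0.9013)(0.9601) + (0.4332)(0.2796)(-0.0872) = -0.8759, so φ₂ = -61.15°.
Δλ = atan2(sin θ sin δ cos φ₁, cos δ − sin φ₁ sin φ₂) = atan2(0.1207, 0.1706) = 35.269°.
λ₂ = 21.657° + 35.269° = 56.93°.

-61.15°, 56.93°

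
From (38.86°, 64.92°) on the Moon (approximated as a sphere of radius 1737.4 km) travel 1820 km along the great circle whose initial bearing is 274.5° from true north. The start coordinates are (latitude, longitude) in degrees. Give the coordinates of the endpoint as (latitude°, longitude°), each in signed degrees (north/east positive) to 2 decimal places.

Angular distance δ = d/R = 1820/1737.4 = 1.04754 rad; initial bearing θ = 4.7909 rad.
sin φ₂ = sin φ₁ cos δ + cos φ₁ sin δ cos θ = (0.6274)(0.4997) + (0.7787)(0.8662)(0.0785) = 0.3664, so φ₂ = 21.50°.
Δλ = atan2(sin θ sin δ cos φ₁, cos δ − sin φ₁ sin φ₂) = atan2(-0.6724, 0.2698) = -68.138°.
λ₂ = 64.920° − 68.138° = -3.22°.

21.50°, -3.22°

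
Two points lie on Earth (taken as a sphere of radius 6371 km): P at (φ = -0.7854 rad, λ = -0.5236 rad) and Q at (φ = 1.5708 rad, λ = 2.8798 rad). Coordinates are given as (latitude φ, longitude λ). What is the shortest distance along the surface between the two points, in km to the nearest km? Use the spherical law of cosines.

With latitudes φ₁ = -45.000°, φ₂ = 90.000° and longitude difference Δλ = -165.000°:
cos c = sin φ₁ sin φ₂ + cos φ₁ cos φ₂ cos Δλ = (-0.7071)(1.0000) + (0.7071)(-0.0000)(-0.9659) = -0.70711,
so c = arccos(-0.70711) = 2.35619 rad.
Distance = R·c = 6371 × 2.3562 ≈ 15011 km.

15011 km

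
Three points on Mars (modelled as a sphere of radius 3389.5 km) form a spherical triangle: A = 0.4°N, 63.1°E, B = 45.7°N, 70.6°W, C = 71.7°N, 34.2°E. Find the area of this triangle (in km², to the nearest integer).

5816938 km²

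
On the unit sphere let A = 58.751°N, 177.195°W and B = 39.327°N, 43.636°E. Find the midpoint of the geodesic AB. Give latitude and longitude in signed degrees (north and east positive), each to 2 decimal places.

71.08°, 85.31°

Central angle δ = 1.3303 rad. Interpolating on the sphere with fraction f = 0.5:
P = [sin((1−f)δ)·A + sin(fδ)·B] / sin δ = 0.6355·A + 0.6355·B in Cartesian coordinates,
giving P = (0.0265, 0.3231, 0.9460), i.e. latitude 71.08°, longitude 85.31°.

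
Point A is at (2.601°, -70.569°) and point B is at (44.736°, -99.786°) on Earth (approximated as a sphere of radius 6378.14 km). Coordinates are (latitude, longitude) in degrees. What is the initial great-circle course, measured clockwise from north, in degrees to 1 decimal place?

With φ₁ = 0.0454, φ₂ = 0.7808, Δλ = -0.5099 rad, the forward-azimuth formula gives
θ = atan2( sin Δλ cos φ₂ , cos φ₁ sin φ₂ − sin φ₁ cos φ₂ cos Δλ ) = atan2(-0.3467, 0.6750) = -27.19°.
Adding 360° brings this into [0°, 360°): 332.8°.

332.8°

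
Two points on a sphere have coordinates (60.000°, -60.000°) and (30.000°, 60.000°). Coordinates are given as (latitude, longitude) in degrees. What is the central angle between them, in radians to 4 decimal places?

1.3526 rad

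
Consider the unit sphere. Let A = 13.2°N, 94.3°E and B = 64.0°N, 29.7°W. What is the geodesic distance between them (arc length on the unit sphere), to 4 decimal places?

In radians: φ₁ = 0.2304, φ₂ = 1.1170, Δλ = -124.000° = -2.1642 rad.
cos c = sin φ₁ sin φ₂ + cos φ₁ cos φ₂ cos Δλ = (0.2284)(0.8988) + (0.9736)(0.4384)(-0.5592) = -0.03342,
so c = arccos(-0.03342) = 1.60422 rad.
On the unit sphere the arc length equals the central angle: 1.6042.

1.6042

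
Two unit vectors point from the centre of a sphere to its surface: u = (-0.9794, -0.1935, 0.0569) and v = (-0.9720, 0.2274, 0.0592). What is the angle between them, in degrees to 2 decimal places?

24.30°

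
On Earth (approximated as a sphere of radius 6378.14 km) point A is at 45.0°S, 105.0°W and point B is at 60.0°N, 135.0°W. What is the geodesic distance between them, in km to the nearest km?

In radians: φ₁ = -0.7854, φ₂ = 1.0472, Δλ = -30.000° = -0.5236 rad.
cos c = sin φ₁ sin φ₂ + cos φ₁ cos φ₂ cos Δλ = (-0.7071)(0.8660) + (0.7071)(0.5000)(0.8660) = -0.30619,
so c = arccos(-0.30619) = 1.88198 rad.
Distance = R·c = 6378.14 × 1.8820 ≈ 12004 km.

12004 km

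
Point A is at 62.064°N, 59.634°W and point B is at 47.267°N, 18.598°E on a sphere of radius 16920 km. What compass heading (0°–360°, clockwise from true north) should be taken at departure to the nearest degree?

Δλ = 78.232° = 1.3654 rad.
y = sin Δλ · cos φ₂ = (0.9790)(0.6786) = 0.6643
x = cos φ₁ sin φ₂ − sin φ₁ cos φ₂ cos Δλ = (0.4685)(0.7345) − (0.8835)(0.6786)(0.2039) = 0.2218
θ = atan2(y, x) = 71.53°, so the bearing is 72°.

72°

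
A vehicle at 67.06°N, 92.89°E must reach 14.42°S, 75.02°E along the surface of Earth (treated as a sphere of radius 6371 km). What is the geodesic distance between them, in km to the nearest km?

9177 km

In radians: φ₁ = 1.1704, φ₂ = -0.2517, Δλ = -17.870° = -0.3119 rad.
cos c = sin φ₁ sin φ₂ + cos φ₁ cos φ₂ cos Δλ = (0.9209)(-0.2490) + (0.3898)(0.9685)(0.9518) = 0.12994,
so c = arccos(0.12994) = 1.44049 rad.
Distance = R·c = 6371 × 1.4405 ≈ 9177 km.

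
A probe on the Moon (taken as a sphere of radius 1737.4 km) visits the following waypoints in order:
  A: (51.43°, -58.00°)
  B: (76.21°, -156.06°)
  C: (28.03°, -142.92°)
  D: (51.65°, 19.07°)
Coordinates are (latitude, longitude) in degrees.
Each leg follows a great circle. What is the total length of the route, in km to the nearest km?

5754 km

Leg A→B: central angle 0.7400 rad, distance 1285.7 km.
Leg B→C: central angle 0.8483 rad, distance 1473.8 km.
Leg C→D: central angle 1.7237 rad, distance 2994.8 km.
Total: 1285.7 + 1473.8 + 2994.8 ≈ 5754 km.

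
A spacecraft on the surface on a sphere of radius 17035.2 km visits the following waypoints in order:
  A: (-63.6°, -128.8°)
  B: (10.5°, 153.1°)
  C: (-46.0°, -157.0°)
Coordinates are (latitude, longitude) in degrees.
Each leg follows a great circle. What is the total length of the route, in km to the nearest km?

49415 km

Leg A→B: central angle 1.6439 rad, distance 28004.9 km.
Leg B→C: central angle 1.2568 rad, distance 21409.8 km.
Total: 28004.9 + 21409.8 ≈ 49415 km.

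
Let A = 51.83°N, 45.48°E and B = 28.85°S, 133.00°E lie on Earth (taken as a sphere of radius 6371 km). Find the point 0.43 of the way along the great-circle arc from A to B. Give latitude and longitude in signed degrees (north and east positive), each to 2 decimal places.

Central angle δ = 1.9347 rad. Interpolating on the sphere with fraction f = 0.43:
P = [sin((1−f)δ)·A + sin(fδ)·B] / sin δ = 0.9550·A + 0.7910·B in Cartesian coordinates,
giving P = (-0.0587, 0.9275, 0.3691), i.e. latitude 21.66°, longitude 93.62°.

21.66°, 93.62°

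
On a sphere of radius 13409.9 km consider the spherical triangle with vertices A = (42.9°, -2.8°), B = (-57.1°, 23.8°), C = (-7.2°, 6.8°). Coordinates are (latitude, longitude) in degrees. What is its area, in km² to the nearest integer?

4913458 km²

Side lengths (central angles): a = 0.9013, b = 0.8876, c = 1.7883 rad; semiperimeter s = 1.7886.
By l'Huilier's theorem, tan(E/4) = √[tan(s/2) tan((s−a)/2) tan((s−b)/2) tan((s−c)/2)], giving spherical excess E = 0.0273 rad.
Area = E·R² = 0.0273 × (13409.9)² ≈ 4913458 km².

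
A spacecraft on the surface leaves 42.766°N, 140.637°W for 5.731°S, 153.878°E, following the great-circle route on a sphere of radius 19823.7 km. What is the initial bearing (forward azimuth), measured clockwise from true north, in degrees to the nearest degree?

249°

With φ₁ = 0.7464, φ₂ = -0.1000, Δλ = -1.1429 rad, the forward-azimuth formula gives
θ = atan2( sin Δλ cos φ₂ , cos φ₁ sin φ₂ − sin φ₁ cos φ₂ cos Δλ ) = atan2(-0.9053, -0.3536) = -111.34°.
Adding 360° brings this into [0°, 360°): 249°.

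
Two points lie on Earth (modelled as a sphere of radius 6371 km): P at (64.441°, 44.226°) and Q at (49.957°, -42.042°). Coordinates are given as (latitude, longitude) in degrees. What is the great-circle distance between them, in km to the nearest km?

4989 km

In radians: φ₁ = 1.1247, φ₂ = 0.8719, Δλ = -86.268° = -1.5057 rad.
Haversine: a = sin²(Δφ/2) + cos φ₁ cos φ₂ sin²(Δλ/2) = 0.0159 + (0.4314)(0.6434)(0.4675) = 0.14564.
Central angle c = 2·arcsin(√a) = 0.78313 rad.
Distance = R·c = 6371 × 0.7831 ≈ 4989 km.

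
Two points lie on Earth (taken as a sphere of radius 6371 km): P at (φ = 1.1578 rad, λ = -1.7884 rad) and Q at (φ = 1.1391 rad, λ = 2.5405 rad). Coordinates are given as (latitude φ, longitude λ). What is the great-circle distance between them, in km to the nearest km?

With latitudes φ₁ = 66.337°, φ₂ = 65.266° and longitude difference Δλ = -111.972°:
Haversine: a = sin²(Δφ/2) + cos φ₁ cos φ₂ sin²(Δλ/2) = 0.0001 + (0.4014)(0.4184)(0.6871) = 0.11547.
Central angle c = 2·arcsin(√a) = 0.69343 rad.
Distance = R·c = 6371 × 0.6934 ≈ 4418 km.

4418 km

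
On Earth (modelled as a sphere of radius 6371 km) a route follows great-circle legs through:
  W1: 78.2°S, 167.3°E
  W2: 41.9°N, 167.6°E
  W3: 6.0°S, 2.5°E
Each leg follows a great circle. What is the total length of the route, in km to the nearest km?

Leg W1→W2: central angle 2.0961 rad, distance 13354.5 km.
Leg W2→W3: central angle 2.4737 rad, distance 15760.2 km.
Total: 13354.5 + 15760.2 ≈ 29115 km.

29115 km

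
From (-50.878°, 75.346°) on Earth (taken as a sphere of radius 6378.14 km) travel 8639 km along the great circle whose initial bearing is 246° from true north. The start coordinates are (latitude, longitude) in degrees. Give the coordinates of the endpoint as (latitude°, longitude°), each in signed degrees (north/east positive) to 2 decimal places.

Angular distance δ = d/R = 8639/6378.14 = 1.35447 rad; initial bearing θ = 4.2935 rad.
sin φ₂ = sin φ₁ cos δ + cos φ₁ sin δ cos θ = (-0.7758)(0.2146) + (0.6310)(0.9767)(-0.4067) = -0.4172, so φ₂ = -24.66°.
Δλ = atan2(sin θ sin δ cos φ₁, cos δ − sin φ₁ sin φ₂) = atan2(-0.5630, -0.1090) = -100.958°.
λ₂ = 75.346° − 100.958° = -25.61°.

-24.66°, -25.61°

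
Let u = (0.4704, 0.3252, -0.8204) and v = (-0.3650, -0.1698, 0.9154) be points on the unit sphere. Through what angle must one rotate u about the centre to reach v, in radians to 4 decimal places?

u·v = -0.9779; |u| = 1.0000, |v| = 1.0000.
cos θ = (u·v)/(|u||v|) = -0.9779, so θ = 2.9308 rad.

2.9308 rad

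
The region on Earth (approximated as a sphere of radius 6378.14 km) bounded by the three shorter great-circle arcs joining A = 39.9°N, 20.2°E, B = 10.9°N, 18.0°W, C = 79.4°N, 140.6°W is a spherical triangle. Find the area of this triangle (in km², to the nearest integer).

18995833 km²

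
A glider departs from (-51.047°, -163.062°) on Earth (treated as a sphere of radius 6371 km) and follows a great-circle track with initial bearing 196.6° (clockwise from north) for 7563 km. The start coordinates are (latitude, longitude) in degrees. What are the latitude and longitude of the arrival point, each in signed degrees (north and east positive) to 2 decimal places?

Angular distance δ = d/R = 7563/6371 = 1.18710 rad; initial bearing θ = 3.4313 rad.
sin φ₂ = sin φ₁ cos δ + cos φ₁ sin δ cos θ = (-0.7777)(0.3744) + (0.6287)(0.9273)(-0.9583) = -0.8498, so φ₂ = -58.19°.
Δλ = atan2(sin θ sin δ cos φ₁, cos δ − sin φ₁ sin φ₂) = atan2(-0.1665, -0.2865) = -149.830°.
λ₂ = -163.062° − 149.830° = -312.89° → 47.11° after wrapping to (−180°, 180°].

-58.19°, 47.11°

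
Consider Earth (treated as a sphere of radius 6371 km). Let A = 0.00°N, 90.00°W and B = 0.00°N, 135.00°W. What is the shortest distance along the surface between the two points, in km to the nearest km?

5004 km

In radians: φ₁ = 0.0000, φ₂ = 0.0000, Δλ = -45.000° = -0.7854 rad.
Haversine: a = sin²(Δφ/2) + cos φ₁ cos φ₂ sin²(Δλ/2) = 0.0000 + (1.0000)(1.0000)(0.1464) = 0.14645.
Central angle c = 2·arcsin(√a) = 0.78540 rad.
Distance = R·c = 6371 × 0.7854 ≈ 5004 km.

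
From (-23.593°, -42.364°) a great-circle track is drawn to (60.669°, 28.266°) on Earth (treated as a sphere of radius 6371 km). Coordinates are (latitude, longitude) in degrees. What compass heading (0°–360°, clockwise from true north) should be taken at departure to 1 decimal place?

28.1°

Δλ = 70.630° = 1.2327 rad.
y = sin Δλ · cos φ₂ = (0.9434)(0.4899) = 0.4621
x = cos φ₁ sin φ₂ − sin φ₁ cos φ₂ cos Δλ = (0.9164)(0.8718) − (-0.4002)(0.4899)(0.3317) = 0.8640
θ = atan2(y, x) = 28.14°, so the bearing is 28.1°.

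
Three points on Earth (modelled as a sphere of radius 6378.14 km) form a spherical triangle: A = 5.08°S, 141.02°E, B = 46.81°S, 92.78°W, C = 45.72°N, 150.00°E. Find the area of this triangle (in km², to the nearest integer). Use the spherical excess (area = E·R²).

61261404 km²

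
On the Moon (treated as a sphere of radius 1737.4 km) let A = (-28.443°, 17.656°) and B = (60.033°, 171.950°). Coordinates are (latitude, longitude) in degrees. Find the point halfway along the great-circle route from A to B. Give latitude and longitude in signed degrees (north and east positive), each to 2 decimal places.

39.05°, 44.44°

The central angle between A and B is δ = 2.5121 rad.
With f = 0.5, the slerp weights are sin((1−f)δ)/sin δ = 1.6152 and sin(fδ)/sin δ = 1.6152.
Weighted sum of the unit vectors: (1.6152)·(0.8379,0.2667,-0.4763) + (1.6152)·(-0.4946,0.0699,0.8663) = (0.5545, 0.5437, 0.6300).
Converting back: φ = atan2(z, √(x²+y²)) = 39.05°, λ = atan2(y, x) = 44.44°.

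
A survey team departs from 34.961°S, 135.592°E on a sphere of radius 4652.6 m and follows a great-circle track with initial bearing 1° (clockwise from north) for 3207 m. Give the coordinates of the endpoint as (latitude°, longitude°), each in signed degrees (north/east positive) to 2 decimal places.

Angular distance δ = d/R = 3207/4652.6 = 0.68929 rad; initial bearing θ = 0.0175 rad.
sin φ₂ = sin φ₁ cos δ + cos φ₁ sin δ cos θ = (-0.5730)(0.7717) + (0.8195)(0.6360)(0.9998) = 0.0789, so φ₂ = 4.53°.
Δλ = atan2(sin θ sin δ cos φ₁, cos δ − sin φ₁ sin φ₂) = atan2(0.0091, 0.8169) = 0.638°.
λ₂ = 135.592° + 0.638° = 136.23°.

4.53°, 136.23°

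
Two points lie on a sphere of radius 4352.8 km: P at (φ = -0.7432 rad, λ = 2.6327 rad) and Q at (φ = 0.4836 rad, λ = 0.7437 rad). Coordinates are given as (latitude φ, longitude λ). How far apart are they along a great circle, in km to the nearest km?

9210 km

With latitudes φ₁ = -42.582°, φ₂ = 27.708° and longitude difference Δλ = -108.232°:
cos c = sin φ₁ sin φ₂ + cos φ₁ cos φ₂ cos Δλ = (-0.6766)(0.4650) + (0.7363)(0.8853)(-0.3129) = -0.51857,
so c = arccos(-0.51857) = 2.11597 rad.
Distance = R·c = 4352.8 × 2.1160 ≈ 9210 km.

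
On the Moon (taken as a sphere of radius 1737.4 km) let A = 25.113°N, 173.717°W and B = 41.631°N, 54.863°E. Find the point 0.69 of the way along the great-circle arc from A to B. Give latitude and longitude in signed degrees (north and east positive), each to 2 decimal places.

58.03°, 96.70°

Central angle δ = 1.7374 rad. Interpolating on the sphere with fraction f = 0.69:
P = [sin((1−f)δ)·A + sin(fδ)·B] / sin δ = 0.5201·A + 0.9447·B in Cartesian coordinates,
giving P = (-0.0617, 0.5259, 0.8483), i.e. latitude 58.03°, longitude 96.70°.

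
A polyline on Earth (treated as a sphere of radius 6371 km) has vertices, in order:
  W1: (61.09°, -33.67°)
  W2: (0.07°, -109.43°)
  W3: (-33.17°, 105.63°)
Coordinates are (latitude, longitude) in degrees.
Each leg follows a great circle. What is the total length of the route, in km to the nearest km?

24064 km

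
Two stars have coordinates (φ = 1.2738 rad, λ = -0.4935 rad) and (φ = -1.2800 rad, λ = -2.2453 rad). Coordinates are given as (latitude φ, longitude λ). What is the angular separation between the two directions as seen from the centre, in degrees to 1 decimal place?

158.6°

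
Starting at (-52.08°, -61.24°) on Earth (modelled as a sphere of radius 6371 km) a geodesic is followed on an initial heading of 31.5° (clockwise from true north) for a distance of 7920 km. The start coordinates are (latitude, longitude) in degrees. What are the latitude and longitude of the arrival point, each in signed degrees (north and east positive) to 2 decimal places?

Angular distance δ = d/R = 7920/6371 = 1.24313 rad; initial bearing θ = 0.5498 rad.
sin φ₂ = sin φ₁ cos δ + cos φ₁ sin δ cos θ = (-0.7889)(0.3218) + (0.6146)(0.9468)(0.8526) = 0.2422, so φ₂ = 14.02°.
Δλ = atan2(sin θ sin δ cos φ₁, cos δ − sin φ₁ sin φ₂) = atan2(0.3040, 0.5129) = 30.656°.
λ₂ = -61.240° + 30.656° = -30.58°.

14.02°, -30.58°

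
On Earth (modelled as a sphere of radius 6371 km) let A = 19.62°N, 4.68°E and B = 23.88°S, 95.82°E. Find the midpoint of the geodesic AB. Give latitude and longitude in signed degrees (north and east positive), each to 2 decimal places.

-3.04°, 49.38°

The central angle between A and B is δ = 1.7245 rad.
With f = 0.5, the slerp weights are sin((1−f)δ)/sin δ = 0.7684 and sin(fδ)/sin δ = 0.7684.
Weighted sum of the unit vectors: (0.7684)·(0.9388,0.0769,0.3358) + (0.7684)·(-0.0927,0.9097,-0.4048) = (0.6501, 0.7580, -0.0530).
Converting back: φ = atan2(z, √(x²+y²)) = -3.04°, λ = atan2(y, x) = 49.38°.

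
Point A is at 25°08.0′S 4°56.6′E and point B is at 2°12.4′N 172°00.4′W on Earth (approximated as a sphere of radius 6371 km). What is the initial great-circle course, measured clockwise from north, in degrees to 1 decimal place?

187.8°

With φ₁ = -0.4387, φ₂ = 0.0385, Δλ = -3.0884 rad, the forward-azimuth formula gives
θ = atan2( sin Δλ cos φ₂ , cos φ₁ sin φ₂ − sin φ₁ cos φ₂ cos Δλ ) = atan2(-0.0532, -0.3890) = -172.22°.
Adding 360° brings this into [0°, 360°): 187.8°.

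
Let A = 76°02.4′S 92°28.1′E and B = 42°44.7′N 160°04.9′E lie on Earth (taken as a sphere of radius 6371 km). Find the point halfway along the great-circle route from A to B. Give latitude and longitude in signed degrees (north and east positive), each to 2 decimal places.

Central angle δ = 2.2034 rad. Interpolating on the sphere with fraction f = 0.5:
P = [sin((1−f)δ)·A + sin(fδ)·B] / sin δ = 1.1060·A + 1.1060·B in Cartesian coordinates,
giving P = (-0.7751, 0.5433, -0.3226), i.e. latitude -18.82°, longitude 144.97°.

-18.82°, 144.97°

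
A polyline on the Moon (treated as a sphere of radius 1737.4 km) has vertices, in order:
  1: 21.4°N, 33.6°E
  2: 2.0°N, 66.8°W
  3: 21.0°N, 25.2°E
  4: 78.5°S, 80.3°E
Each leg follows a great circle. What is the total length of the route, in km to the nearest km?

8922 km

Leg 1→2: central angle 1.7267 rad, distance 2999.9 km.
Leg 2→3: central angle 1.5909 rad, distance 2763.9 km.
Leg 3→4: central angle 1.8180 rad, distance 3158.6 km.
Total: 2999.9 + 2763.9 + 3158.6 ≈ 8922 km.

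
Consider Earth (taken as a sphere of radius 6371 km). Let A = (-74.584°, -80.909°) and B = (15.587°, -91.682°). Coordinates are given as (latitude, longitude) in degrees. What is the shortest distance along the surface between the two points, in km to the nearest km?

In radians: φ₁ = -1.3017, φ₂ = 0.2720, Δλ = -10.773° = -0.1880 rad.
cos c = sin φ₁ sin φ₂ + cos φ₁ cos φ₂ cos Δλ = (-0.9640)(0.2687) + (0.2658)(0.9632)(0.9824) = -0.00750,
so c = arccos(-0.00750) = 1.57829 rad.
Distance = R·c = 6371 × 1.5783 ≈ 10055 km.

10055 km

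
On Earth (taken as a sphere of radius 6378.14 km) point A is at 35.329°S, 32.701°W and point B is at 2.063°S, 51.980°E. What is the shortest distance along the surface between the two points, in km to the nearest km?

Let φ₁ = -0.6166 rad, φ₂ = -0.0360 rad, and Δλ = 1.4780 rad.
cos c = sin φ₁ sin φ₂ + cos φ₁ cos φ₂ cos Δλ = (-0.5783)(-0.0360) + (0.8158)(0.9994)(0.0927) = 0.09640,
so c = arccos(0.09640) = 1.47425 rad.
Distance = R·c = 6378.14 × 1.4742 ≈ 9403 km.

9403 km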